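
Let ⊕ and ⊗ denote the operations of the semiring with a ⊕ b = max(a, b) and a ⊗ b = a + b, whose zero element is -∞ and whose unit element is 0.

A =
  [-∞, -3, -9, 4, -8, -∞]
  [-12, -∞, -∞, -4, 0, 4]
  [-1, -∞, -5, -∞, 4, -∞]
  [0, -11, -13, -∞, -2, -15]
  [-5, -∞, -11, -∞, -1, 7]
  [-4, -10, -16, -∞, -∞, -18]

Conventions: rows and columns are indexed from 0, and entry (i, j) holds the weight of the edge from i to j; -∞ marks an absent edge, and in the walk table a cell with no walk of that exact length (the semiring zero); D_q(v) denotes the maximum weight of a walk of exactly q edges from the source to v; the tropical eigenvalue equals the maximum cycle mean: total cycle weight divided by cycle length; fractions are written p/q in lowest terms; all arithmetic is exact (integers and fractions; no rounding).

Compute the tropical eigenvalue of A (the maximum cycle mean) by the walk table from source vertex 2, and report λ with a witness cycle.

q=0: [-∞, -∞, 0, -∞, -∞, -∞]
q=1: [-1, -∞, -5, -∞, 4, -∞]
q=2: [-1, -4, -7, 3, 3, 11]
q=3: [7, 1, -5, 3, 2, 10]
q=4: [6, 4, -2, 11, 1, 9]
q=5: [11, 3, -2, 10, 9, 8]
q=6: [10, 8, 2, 15, 8, 16]
Optimal cycle mean attained by: cycle 0->3->0, total 4 + 0, length 2.
Answer: λ = 2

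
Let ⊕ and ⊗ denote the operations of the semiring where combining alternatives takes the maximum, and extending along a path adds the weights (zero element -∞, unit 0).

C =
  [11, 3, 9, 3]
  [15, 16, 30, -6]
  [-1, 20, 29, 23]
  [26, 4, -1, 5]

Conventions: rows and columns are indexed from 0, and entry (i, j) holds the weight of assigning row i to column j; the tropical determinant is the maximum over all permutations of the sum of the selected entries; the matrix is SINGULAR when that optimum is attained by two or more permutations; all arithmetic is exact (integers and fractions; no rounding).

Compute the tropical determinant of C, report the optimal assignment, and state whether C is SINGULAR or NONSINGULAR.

σ = (0, 1, 2, 3): 11 + 16 + 29 + 5 = 61
σ = (0, 1, 3, 2): 11 + 16 + 23 + (-1) = 49
σ = (0, 2, 1, 3): 11 + 30 + 20 + 5 = 66
σ = (0, 2, 3, 1): 11 + 30 + 23 + 4 = 68
σ = (0, 3, 1, 2): 11 + (-6) + 20 + (-1) = 24
σ = (0, 3, 2, 1): 11 + (-6) + 29 + 4 = 38
σ = (1, 0, 2, 3): 3 + 15 + 29 + 5 = 52
σ = (1, 0, 3, 2): 3 + 15 + 23 + (-1) = 40
σ = (1, 2, 0, 3): 3 + 30 + (-1) + 5 = 37
σ = (1, 2, 3, 0): 3 + 30 + 23 + 26 = 82
σ = (1, 3, 0, 2): 3 + (-6) + (-1) + (-1) = -5
σ = (1, 3, 2, 0): 3 + (-6) + 29 + 26 = 52
σ = (2, 0, 1, 3): 9 + 15 + 20 + 5 = 49
σ = (2, 0, 3, 1): 9 + 15 + 23 + 4 = 51
σ = (2, 1, 0, 3): 9 + 16 + (-1) + 5 = 29
σ = (2, 1, 3, 0): 9 + 16 + 23 + 26 = 74
σ = (2, 3, 0, 1): 9 + (-6) + (-1) + 4 = 6
σ = (2, 3, 1, 0): 9 + (-6) + 20 + 26 = 49
σ = (3, 0, 1, 2): 3 + 15 + 20 + (-1) = 37
σ = (3, 0, 2, 1): 3 + 15 + 29 + 4 = 51
σ = (3, 1, 0, 2): 3 + 16 + (-1) + (-1) = 17
σ = (3, 1, 2, 0): 3 + 16 + 29 + 26 = 74
σ = (3, 2, 0, 1): 3 + 30 + (-1) + 4 = 36
σ = (3, 2, 1, 0): 3 + 30 + 20 + 26 = 79
Optimal value attained by: σ = (1, 2, 3, 0).
Answer: det⊕(C) = 82; verdict: NONSINGULAR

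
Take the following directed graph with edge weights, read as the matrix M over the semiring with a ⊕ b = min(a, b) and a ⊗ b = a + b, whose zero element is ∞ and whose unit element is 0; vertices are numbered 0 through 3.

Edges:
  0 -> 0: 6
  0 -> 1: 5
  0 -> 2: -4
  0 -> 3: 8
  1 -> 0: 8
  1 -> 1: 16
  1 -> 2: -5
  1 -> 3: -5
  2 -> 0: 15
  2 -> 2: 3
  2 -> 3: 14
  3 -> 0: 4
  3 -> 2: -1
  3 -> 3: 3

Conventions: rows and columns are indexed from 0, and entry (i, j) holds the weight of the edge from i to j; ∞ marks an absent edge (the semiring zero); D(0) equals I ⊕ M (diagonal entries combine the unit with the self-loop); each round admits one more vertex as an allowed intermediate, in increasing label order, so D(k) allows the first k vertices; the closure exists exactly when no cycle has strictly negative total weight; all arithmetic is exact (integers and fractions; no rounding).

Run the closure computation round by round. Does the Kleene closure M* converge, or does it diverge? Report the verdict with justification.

D(0):
  [0, 5, -4, 8]
  [8, 0, -5, -5]
  [15, ∞, 0, 14]
  [4, ∞, -1, 0]
D(1):
  [0, 5, -4, 8]
  [8, 0, -5, -5]
  [15, 20, 0, 14]
  [4, 9, -1, 0]
D(2):
  [0, 5, -4, 0]
  [8, 0, -5, -5]
  [15, 20, 0, 14]
  [4, 9, -1, 0]
D(3):
  [0, 5, -4, 0]
  [8, 0, -5, -5]
  [15, 20, 0, 14]
  [4, 9, -1, 0]
D(4):
  [0, 5, -4, 0]
  [-1, 0, -6, -5]
  [15, 20, 0, 14]
  [4, 9, -1, 0]
Key observation: every diagonal entry stays at the unit through all rounds, so no improving cycle exists.
Answer: CONVERGES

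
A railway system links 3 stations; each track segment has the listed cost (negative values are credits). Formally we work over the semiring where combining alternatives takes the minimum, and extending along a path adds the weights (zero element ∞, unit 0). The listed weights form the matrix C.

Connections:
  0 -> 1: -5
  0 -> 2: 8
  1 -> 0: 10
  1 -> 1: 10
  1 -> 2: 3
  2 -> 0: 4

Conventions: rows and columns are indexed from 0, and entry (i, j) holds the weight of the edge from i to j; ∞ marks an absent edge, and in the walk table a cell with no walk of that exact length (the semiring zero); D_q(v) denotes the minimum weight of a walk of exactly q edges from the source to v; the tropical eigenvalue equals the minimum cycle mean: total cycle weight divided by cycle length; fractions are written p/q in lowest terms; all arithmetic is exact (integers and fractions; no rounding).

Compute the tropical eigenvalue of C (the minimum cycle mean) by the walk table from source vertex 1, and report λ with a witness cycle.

q=0: [∞, 0, ∞]
q=1: [10, 10, 3]
q=2: [7, 5, 13]
q=3: [15, 2, 8]
Optimal cycle mean attained by: cycle 0->1->2->0, total (-5) + 3 + 4, length 3.
Answer: λ = 2/3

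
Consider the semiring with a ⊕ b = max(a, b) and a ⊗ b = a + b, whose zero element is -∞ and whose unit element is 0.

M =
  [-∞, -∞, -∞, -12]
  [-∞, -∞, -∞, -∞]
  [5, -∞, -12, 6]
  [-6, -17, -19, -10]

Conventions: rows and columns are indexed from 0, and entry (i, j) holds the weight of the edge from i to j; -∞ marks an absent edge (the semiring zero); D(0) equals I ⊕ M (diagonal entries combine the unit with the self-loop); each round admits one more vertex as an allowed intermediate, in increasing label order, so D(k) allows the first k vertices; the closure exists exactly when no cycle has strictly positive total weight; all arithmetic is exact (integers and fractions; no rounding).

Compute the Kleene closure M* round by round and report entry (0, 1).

D(0):
  [0, -∞, -∞, -12]
  [-∞, 0, -∞, -∞]
  [5, -∞, 0, 6]
  [-6, -17, -19, 0]
D(1):
  [0, -∞, -∞, -12]
  [-∞, 0, -∞, -∞]
  [5, -∞, 0, 6]
  [-6, -17, -19, 0]
D(2):
  [0, -∞, -∞, -12]
  [-∞, 0, -∞, -∞]
  [5, -∞, 0, 6]
  [-6, -17, -19, 0]
D(3):
  [0, -∞, -∞, -12]
  [-∞, 0, -∞, -∞]
  [5, -∞, 0, 6]
  [-6, -17, -19, 0]
D(4):
  [0, -29, -31, -12]
  [-∞, 0, -∞, -∞]
  [5, -11, 0, 6]
  [-6, -17, -19, 0]
Answer: M*[0][1] = -29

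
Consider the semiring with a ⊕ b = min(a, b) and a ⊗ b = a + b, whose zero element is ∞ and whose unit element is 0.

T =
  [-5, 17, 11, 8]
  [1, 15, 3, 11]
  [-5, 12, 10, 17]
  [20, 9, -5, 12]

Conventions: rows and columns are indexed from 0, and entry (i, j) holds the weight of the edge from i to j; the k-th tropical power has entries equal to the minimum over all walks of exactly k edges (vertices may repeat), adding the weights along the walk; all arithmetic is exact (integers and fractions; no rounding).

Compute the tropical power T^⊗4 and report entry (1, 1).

T^⊗2:
  [-10, 12, 3, 3]
  [-4, 15, 6, 9]
  [-10, 12, 6, 3]
  [-10, 7, 5, 12]
T^⊗3:
  [-15, 7, -2, -2]
  [-9, 13, 4, 4]
  [-15, 7, -2, -2]
  [-15, 7, 1, -2]
T^⊗4:
  [-20, 2, -7, -7]
  [-14, 8, -1, -1]
  [-20, 2, -7, -7]
  [-20, 2, -7, -7]
Key observation: the optimum is the walk 1->0->0->0->1, with weight 1 + (-5) + (-5) + 17 = 8.
Optimal value attained by: walk 1->0->0->0->1.
Answer: (T^⊗4)[1][1] = 8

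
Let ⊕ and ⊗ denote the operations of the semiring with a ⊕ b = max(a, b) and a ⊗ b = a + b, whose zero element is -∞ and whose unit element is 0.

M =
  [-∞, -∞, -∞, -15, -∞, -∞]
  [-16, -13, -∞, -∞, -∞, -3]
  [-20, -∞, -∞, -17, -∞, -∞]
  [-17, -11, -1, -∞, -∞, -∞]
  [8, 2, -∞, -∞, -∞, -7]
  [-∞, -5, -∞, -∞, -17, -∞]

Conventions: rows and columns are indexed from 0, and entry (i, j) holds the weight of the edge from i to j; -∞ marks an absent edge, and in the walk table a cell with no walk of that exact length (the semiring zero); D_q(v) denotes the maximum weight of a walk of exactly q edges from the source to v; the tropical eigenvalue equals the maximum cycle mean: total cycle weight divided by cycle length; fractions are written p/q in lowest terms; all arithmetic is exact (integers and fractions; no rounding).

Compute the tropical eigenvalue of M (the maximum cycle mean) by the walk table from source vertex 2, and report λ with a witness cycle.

q=0: [-∞, -∞, 0, -∞, -∞, -∞]
q=1: [-20, -∞, -∞, -17, -∞, -∞]
q=2: [-34, -28, -18, -35, -∞, -∞]
q=3: [-38, -41, -36, -35, -∞, -31]
q=4: [-52, -36, -36, -53, -48, -44]
q=5: [-40, -46, -54, -53, -61, -39]
q=6: [-53, -44, -54, -55, -56, -49]
Optimal cycle mean attained by: cycle 1->5->1, total (-3) + (-5), length 2.
Answer: λ = -4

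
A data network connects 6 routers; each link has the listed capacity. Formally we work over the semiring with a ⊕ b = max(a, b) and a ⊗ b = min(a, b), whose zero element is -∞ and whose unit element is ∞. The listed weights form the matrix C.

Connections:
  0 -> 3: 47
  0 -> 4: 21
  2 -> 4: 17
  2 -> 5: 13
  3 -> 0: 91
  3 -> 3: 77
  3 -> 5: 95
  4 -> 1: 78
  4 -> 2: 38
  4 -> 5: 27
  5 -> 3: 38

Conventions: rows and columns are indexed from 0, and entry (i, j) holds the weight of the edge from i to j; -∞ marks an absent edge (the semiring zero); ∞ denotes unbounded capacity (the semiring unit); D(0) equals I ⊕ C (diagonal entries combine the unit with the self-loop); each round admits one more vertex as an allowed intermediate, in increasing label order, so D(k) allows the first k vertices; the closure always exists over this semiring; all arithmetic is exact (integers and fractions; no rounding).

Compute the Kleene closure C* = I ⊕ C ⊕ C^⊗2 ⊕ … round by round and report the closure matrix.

D(0):
  [∞, -∞, -∞, 47, 21, -∞]
  [-∞, ∞, -∞, -∞, -∞, -∞]
  [-∞, -∞, ∞, -∞, 17, 13]
  [91, -∞, -∞, ∞, -∞, 95]
  [-∞, 78, 38, -∞, ∞, 27]
  [-∞, -∞, -∞, 38, -∞, ∞]
D(1):
  [∞, -∞, -∞, 47, 21, -∞]
  [-∞, ∞, -∞, -∞, -∞, -∞]
  [-∞, -∞, ∞, -∞, 17, 13]
  [91, -∞, -∞, ∞, 21, 95]
  [-∞, 78, 38, -∞, ∞, 27]
  [-∞, -∞, -∞, 38, -∞, ∞]
D(2):
  [∞, -∞, -∞, 47, 21, -∞]
  [-∞, ∞, -∞, -∞, -∞, -∞]
  [-∞, -∞, ∞, -∞, 17, 13]
  [91, -∞, -∞, ∞, 21, 95]
  [-∞, 78, 38, -∞, ∞, 27]
  [-∞, -∞, -∞, 38, -∞, ∞]
D(3):
  [∞, -∞, -∞, 47, 21, -∞]
  [-∞, ∞, -∞, -∞, -∞, -∞]
  [-∞, -∞, ∞, -∞, 17, 13]
  [91, -∞, -∞, ∞, 21, 95]
  [-∞, 78, 38, -∞, ∞, 27]
  [-∞, -∞, -∞, 38, -∞, ∞]
D(4):
  [∞, -∞, -∞, 47, 21, 47]
  [-∞, ∞, -∞, -∞, -∞, -∞]
  [-∞, -∞, ∞, -∞, 17, 13]
  [91, -∞, -∞, ∞, 21, 95]
  [-∞, 78, 38, -∞, ∞, 27]
  [38, -∞, -∞, 38, 21, ∞]
D(5):
  [∞, 21, 21, 47, 21, 47]
  [-∞, ∞, -∞, -∞, -∞, -∞]
  [-∞, 17, ∞, -∞, 17, 17]
  [91, 21, 21, ∞, 21, 95]
  [-∞, 78, 38, -∞, ∞, 27]
  [38, 21, 21, 38, 21, ∞]
D(6):
  [∞, 21, 21, 47, 21, 47]
  [-∞, ∞, -∞, -∞, -∞, -∞]
  [17, 17, ∞, 17, 17, 17]
  [91, 21, 21, ∞, 21, 95]
  [27, 78, 38, 27, ∞, 27]
  [38, 21, 21, 38, 21, ∞]
Answer: C* = [[∞, 21, 21, 47, 21, 47], [-∞, ∞, -∞, -∞, -∞, -∞], [17, 17, ∞, 17, 17, 17], [91, 21, 21, ∞, 21, 95], [27, 78, 38, 27, ∞, 27], [38, 21, 21, 38, 21, ∞]]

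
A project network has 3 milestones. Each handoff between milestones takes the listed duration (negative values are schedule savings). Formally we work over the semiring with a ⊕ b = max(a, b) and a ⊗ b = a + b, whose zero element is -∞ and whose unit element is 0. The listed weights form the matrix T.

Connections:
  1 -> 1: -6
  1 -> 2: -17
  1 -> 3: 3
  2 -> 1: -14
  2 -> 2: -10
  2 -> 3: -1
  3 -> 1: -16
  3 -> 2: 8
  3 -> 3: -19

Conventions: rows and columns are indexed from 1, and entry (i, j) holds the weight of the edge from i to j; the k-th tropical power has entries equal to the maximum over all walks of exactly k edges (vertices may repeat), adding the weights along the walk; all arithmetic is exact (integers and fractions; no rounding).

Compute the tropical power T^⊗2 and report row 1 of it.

T^⊗2:
  [-12, 11, -3]
  [-17, 7, -11]
  [-6, -2, 7]
Answer: row 1 of T^⊗2 = [-12, 11, -3]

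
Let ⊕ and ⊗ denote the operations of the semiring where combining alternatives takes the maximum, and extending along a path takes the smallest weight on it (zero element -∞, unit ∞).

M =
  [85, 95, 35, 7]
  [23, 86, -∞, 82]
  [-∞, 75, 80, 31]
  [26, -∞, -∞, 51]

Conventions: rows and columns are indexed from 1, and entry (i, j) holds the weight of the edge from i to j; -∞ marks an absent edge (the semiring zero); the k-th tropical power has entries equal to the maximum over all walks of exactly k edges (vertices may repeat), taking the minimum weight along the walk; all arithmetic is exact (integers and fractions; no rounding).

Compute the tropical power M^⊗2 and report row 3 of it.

M^⊗2:
  [85, 86, 35, 82]
  [26, 86, 23, 82]
  [26, 75, 80, 75]
  [26, 26, 26, 51]
Answer: row 3 of M^⊗2 = [26, 75, 80, 75]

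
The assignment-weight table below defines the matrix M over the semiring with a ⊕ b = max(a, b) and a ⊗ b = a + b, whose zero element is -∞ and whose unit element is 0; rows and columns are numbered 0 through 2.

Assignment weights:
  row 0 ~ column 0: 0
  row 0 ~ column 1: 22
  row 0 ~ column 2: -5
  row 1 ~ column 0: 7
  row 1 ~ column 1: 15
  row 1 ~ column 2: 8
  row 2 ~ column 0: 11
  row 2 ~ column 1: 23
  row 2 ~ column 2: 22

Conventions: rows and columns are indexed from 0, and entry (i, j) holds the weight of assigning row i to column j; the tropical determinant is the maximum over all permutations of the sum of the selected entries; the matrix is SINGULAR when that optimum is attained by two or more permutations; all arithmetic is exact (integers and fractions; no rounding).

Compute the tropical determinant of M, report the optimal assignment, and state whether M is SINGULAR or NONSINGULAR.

σ = (0, 1, 2): 0 + 15 + 22 = 37
σ = (0, 2, 1): 0 + 8 + 23 = 31
σ = (1, 0, 2): 22 + 7 + 22 = 51
σ = (1, 2, 0): 22 + 8 + 11 = 41
σ = (2, 0, 1): (-5) + 7 + 23 = 25
σ = (2, 1, 0): (-5) + 15 + 11 = 21
Optimal value attained by: σ = (1, 0, 2).
Answer: det⊕(M) = 51; verdict: NONSINGULAR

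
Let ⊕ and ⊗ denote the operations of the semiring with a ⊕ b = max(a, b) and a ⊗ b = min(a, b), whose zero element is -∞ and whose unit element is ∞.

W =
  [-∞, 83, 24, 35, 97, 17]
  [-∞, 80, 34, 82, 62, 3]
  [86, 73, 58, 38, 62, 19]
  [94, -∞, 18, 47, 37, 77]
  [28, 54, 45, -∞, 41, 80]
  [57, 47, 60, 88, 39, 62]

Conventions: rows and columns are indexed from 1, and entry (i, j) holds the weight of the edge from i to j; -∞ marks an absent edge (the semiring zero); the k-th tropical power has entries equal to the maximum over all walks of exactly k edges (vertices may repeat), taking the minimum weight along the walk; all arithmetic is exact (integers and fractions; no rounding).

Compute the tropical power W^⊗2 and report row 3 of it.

W^⊗2:
  [35, 80, 45, 82, 62, 80]
  [82, 80, 45, 80, 62, 77]
  [58, 83, 58, 73, 86, 62]
  [57, 83, 60, 77, 94, 62]
  [57, 54, 60, 80, 54, 62]
  [88, 60, 60, 62, 60, 77]
Answer: row 3 of W^⊗2 = [58, 83, 58, 73, 86, 62]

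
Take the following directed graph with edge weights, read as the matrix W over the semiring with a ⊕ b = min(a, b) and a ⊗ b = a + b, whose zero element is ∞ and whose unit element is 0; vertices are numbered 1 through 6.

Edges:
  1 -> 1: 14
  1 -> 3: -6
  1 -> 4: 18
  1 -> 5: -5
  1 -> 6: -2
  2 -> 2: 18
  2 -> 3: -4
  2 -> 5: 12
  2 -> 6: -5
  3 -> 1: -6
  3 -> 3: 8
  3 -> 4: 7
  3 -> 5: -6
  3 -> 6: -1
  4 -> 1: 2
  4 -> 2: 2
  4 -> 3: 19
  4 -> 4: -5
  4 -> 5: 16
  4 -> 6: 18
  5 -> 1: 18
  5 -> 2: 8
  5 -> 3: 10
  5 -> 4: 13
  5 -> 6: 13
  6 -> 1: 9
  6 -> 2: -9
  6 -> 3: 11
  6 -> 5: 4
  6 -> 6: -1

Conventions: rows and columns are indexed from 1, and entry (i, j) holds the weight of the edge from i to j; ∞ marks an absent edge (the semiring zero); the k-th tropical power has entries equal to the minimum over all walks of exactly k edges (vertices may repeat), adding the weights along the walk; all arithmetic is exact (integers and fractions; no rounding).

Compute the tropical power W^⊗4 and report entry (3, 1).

W^⊗2:
  [-12, -11, 2, 1, -12, -7]
  [-10, -14, 4, 3, -10, -6]
  [2, -10, -12, 2, -11, -8]
  [-3, -3, -4, -10, -3, -3]
  [4, 4, 4, 8, 4, 3]
  [5, -10, -13, 17, 3, -14]
W^⊗3:
  [-4, -16, -18, -4, -17, -16]
  [-2, -15, -18, -2, -15, -19]
  [-18, -17, -14, -5, -18, -15]
  [-10, -12, -9, -15, -10, -8]
  [-2, -6, -2, 3, -2, -1]
  [-19, -23, -14, -6, -19, -15]
W^⊗4:
  [-24, -25, -20, -11, -24, -21]
  [-24, -28, -19, -11, -24, -20]
  [-20, -24, -24, -10, -23, -22]
  [-15, -17, -16, -20, -15, -17]
  [-8, -10, -10, -2, -8, -11]
  [-20, -24, -27, -11, -24, -28]
Key observation: the optimum is the walk 3->6->2->3->1, with weight (-1) + (-9) + (-4) + (-6) = -20.
Optimal value attained by: walk 3->6->2->3->1.
Answer: (W^⊗4)[3][1] = -20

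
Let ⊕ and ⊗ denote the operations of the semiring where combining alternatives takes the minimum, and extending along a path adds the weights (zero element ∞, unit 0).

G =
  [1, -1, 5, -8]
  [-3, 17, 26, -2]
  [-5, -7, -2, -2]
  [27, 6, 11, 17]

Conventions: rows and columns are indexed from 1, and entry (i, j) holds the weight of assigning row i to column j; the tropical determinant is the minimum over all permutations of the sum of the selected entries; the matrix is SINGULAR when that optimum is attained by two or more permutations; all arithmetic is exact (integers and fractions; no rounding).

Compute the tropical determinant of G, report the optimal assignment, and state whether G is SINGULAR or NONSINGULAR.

σ = (1, 2, 3, 4): 1 + 17 + (-2) + 17 = 33
σ = (1, 2, 4, 3): 1 + 17 + (-2) + 11 = 27
σ = (1, 3, 2, 4): 1 + 26 + (-7) + 17 = 37
σ = (1, 3, 4, 2): 1 + 26 + (-2) + 6 = 31
σ = (1, 4, 2, 3): 1 + (-2) + (-7) + 11 = 3
σ = (1, 4, 3, 2): 1 + (-2) + (-2) + 6 = 3
σ = (2, 1, 3, 4): (-1) + (-3) + (-2) + 17 = 11
σ = (2, 1, 4, 3): (-1) + (-3) + (-2) + 11 = 5
σ = (2, 3, 1, 4): (-1) + 26 + (-5) + 17 = 37
σ = (2, 3, 4, 1): (-1) + 26 + (-2) + 27 = 50
σ = (2, 4, 1, 3): (-1) + (-2) + (-5) + 11 = 3
σ = (2, 4, 3, 1): (-1) + (-2) + (-2) + 27 = 22
σ = (3, 1, 2, 4): 5 + (-3) + (-7) + 17 = 12
σ = (3, 1, 4, 2): 5 + (-3) + (-2) + 6 = 6
σ = (3, 2, 1, 4): 5 + 17 + (-5) + 17 = 34
σ = (3, 2, 4, 1): 5 + 17 + (-2) + 27 = 47
σ = (3, 4, 1, 2): 5 + (-2) + (-5) + 6 = 4
σ = (3, 4, 2, 1): 5 + (-2) + (-7) + 27 = 23
σ = (4, 1, 2, 3): (-8) + (-3) + (-7) + 11 = -7
σ = (4, 1, 3, 2): (-8) + (-3) + (-2) + 6 = -7
σ = (4, 2, 1, 3): (-8) + 17 + (-5) + 11 = 15
σ = (4, 2, 3, 1): (-8) + 17 + (-2) + 27 = 34
σ = (4, 3, 1, 2): (-8) + 26 + (-5) + 6 = 19
σ = (4, 3, 2, 1): (-8) + 26 + (-7) + 27 = 38
Optimal value attained by: σ = (4, 1, 2, 3).
Answer: det⊕(G) = -7; verdict: SINGULAR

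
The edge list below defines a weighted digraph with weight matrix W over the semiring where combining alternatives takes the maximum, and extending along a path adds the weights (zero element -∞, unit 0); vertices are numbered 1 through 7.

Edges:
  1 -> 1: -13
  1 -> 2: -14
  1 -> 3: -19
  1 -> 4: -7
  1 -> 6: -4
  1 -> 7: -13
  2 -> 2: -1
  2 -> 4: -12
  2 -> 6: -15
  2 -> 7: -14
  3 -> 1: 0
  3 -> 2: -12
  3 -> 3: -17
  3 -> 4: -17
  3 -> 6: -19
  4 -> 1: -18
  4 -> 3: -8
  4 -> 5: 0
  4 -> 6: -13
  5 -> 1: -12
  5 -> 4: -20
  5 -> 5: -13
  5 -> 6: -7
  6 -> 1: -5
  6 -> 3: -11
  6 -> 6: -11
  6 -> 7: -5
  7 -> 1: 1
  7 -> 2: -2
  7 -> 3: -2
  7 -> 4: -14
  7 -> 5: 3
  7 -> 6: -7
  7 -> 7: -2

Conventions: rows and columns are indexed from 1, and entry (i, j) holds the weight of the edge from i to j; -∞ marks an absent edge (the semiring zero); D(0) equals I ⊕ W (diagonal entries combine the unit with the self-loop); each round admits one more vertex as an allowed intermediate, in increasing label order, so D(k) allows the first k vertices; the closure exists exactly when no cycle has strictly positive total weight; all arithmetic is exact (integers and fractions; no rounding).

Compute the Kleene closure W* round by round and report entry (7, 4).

D(0):
  [0, -14, -19, -7, -∞, -4, -13]
  [-∞, 0, -∞, -12, -∞, -15, -14]
  [0, -12, 0, -17, -∞, -19, -∞]
  [-18, -∞, -8, 0, 0, -13, -∞]
  [-12, -∞, -∞, -20, 0, -7, -∞]
  [-5, -∞, -11, -∞, -∞, 0, -5]
  [1, -2, -2, -14, 3, -7, 0]
D(1):
  [0, -14, -19, -7, -∞, -4, -13]
  [-∞, 0, -∞, -12, -∞, -15, -14]
  [0, -12, 0, -7, -∞, -4, -13]
  [-18, -32, -8, 0, 0, -13, -31]
  [-12, -26, -31, -19, 0, -7, -25]
  [-5, -19, -11, -12, -∞, 0, -5]
  [1, -2, -2, -6, 3, -3, 0]
D(2):
  [0, -14, -19, -7, -∞, -4, -13]
  [-∞, 0, -∞, -12, -∞, -15, -14]
  [0, -12, 0, -7, -∞, -4, -13]
  [-18, -32, -8, 0, 0, -13, -31]
  [-12, -26, -31, -19, 0, -7, -25]
  [-5, -19, -11, -12, -∞, 0, -5]
  [1, -2, -2, -6, 3, -3, 0]
D(3):
  [0, -14, -19, -7, -∞, -4, -13]
  [-∞, 0, -∞, -12, -∞, -15, -14]
  [0, -12, 0, -7, -∞, -4, -13]
  [-8, -20, -8, 0, 0, -12, -21]
  [-12, -26, -31, -19, 0, -7, -25]
  [-5, -19, -11, -12, -∞, 0, -5]
  [1, -2, -2, -6, 3, -3, 0]
D(4):
  [0, -14, -15, -7, -7, -4, -13]
  [-20, 0, -20, -12, -12, -15, -14]
  [0, -12, 0, -7, -7, -4, -13]
  [-8, -20, -8, 0, 0, -12, -21]
  [-12, -26, -27, -19, 0, -7, -25]
  [-5, -19, -11, -12, -12, 0, -5]
  [1, -2, -2, -6, 3, -3, 0]
D(5):
  [0, -14, -15, -7, -7, -4, -13]
  [-20, 0, -20, -12, -12, -15, -14]
  [0, -12, 0, -7, -7, -4, -13]
  [-8, -20, -8, 0, 0, -7, -21]
  [-12, -26, -27, -19, 0, -7, -25]
  [-5, -19, -11, -12, -12, 0, -5]
  [1, -2, -2, -6, 3, -3, 0]
D(6):
  [0, -14, -15, -7, -7, -4, -9]
  [-20, 0, -20, -12, -12, -15, -14]
  [0, -12, 0, -7, -7, -4, -9]
  [-8, -20, -8, 0, 0, -7, -12]
  [-12, -26, -18, -19, 0, -7, -12]
  [-5, -19, -11, -12, -12, 0, -5]
  [1, -2, -2, -6, 3, -3, 0]
D(7):
  [0, -11, -11, -7, -6, -4, -9]
  [-13, 0, -16, -12, -11, -15, -14]
  [0, -11, 0, -7, -6, -4, -9]
  [-8, -14, -8, 0, 0, -7, -12]
  [-11, -14, -14, -18, 0, -7, -12]
  [-4, -7, -7, -11, -2, 0, -5]
  [1, -2, -2, -6, 3, -3, 0]
Answer: W*[7][4] = -6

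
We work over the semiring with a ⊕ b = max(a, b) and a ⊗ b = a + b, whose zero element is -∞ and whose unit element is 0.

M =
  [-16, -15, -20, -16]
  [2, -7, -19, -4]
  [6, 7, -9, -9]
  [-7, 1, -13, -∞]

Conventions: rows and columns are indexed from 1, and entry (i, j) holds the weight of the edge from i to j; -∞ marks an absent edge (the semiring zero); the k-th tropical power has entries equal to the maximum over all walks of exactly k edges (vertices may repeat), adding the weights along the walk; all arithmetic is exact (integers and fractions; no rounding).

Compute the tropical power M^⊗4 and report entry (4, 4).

M^⊗2:
  [-13, -13, -29, -19]
  [-5, -3, -17, -11]
  [9, 0, -12, 3]
  [3, -6, -18, -3]
M^⊗3:
  [-11, -18, -32, -17]
  [-1, -10, -22, -7]
  [2, 4, -10, -4]
  [-4, -2, -16, -10]
M^⊗4:
  [-16, -16, -30, -22]
  [-8, -6, -20, -14]
  [6, -3, -15, 0]
  [0, -9, -21, -6]
Key observation: the optimum is the walk 4->2->4->2->4, with weight 1 + (-4) + 1 + (-4) = -6.
Optimal value attained by: walk 4->2->4->2->4.
Answer: (M^⊗4)[4][4] = -6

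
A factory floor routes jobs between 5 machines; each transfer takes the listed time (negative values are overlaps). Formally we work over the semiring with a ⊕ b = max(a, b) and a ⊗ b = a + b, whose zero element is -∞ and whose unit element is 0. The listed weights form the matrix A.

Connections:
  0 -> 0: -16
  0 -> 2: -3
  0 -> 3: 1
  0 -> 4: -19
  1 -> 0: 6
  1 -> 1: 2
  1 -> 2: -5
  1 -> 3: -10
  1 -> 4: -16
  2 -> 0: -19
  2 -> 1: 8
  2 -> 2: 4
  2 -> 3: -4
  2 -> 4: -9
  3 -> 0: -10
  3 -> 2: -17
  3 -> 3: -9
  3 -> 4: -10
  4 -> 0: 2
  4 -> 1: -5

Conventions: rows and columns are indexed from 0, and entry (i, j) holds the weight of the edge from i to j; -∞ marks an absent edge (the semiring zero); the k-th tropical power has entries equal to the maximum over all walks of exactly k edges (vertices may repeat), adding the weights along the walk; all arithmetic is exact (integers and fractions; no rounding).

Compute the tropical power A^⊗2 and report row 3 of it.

A^⊗2:
  [-9, 5, 1, -7, -9]
  [8, 4, 3, 7, -13]
  [14, 12, 8, 0, -5]
  [-8, -9, -13, -9, -19]
  [1, -3, -1, 3, -17]
Answer: row 3 of A^⊗2 = [-8, -9, -13, -9, -19]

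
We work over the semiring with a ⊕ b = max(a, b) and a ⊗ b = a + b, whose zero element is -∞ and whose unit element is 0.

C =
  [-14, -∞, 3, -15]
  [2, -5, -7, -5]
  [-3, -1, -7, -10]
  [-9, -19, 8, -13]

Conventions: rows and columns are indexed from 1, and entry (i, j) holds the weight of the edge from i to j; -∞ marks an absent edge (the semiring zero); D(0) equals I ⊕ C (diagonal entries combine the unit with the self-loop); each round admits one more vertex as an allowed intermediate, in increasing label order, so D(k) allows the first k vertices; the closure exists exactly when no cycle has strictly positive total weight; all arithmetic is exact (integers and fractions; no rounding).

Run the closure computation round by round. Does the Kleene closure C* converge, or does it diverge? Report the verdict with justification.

D(0):
  [0, -∞, 3, -15]
  [2, 0, -7, -5]
  [-3, -1, 0, -10]
  [-9, -19, 8, 0]
D(1):
  [0, -∞, 3, -15]
  [2, 0, 5, -5]
  [-3, -1, 0, -10]
  [-9, -19, 8, 0]
Detection: at round 2, diagonal entry (3, 3) turns strictly positive.
Key observation: the cycle 3->2->1->3 has total weight (-1) + 2 + 3, which is strictly positive.
Answer: DIVERGES — positive cycle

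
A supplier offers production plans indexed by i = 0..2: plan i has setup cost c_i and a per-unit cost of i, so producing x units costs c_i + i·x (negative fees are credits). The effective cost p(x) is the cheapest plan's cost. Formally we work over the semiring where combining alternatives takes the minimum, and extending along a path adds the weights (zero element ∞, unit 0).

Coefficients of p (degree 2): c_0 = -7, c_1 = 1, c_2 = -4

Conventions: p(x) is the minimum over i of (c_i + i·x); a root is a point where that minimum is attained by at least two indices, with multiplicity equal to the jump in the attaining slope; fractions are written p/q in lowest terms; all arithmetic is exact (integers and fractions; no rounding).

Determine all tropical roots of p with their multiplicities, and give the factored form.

hull edge (i=0, c=-7) to (i=2, c=-4): slope 3/2, span 2
Factored form: p(x) = -4 ⊗ (x ⊕ (-3/2)) ⊗ (x ⊕ (-3/2))
Answer: roots = -3/2 (mult 2)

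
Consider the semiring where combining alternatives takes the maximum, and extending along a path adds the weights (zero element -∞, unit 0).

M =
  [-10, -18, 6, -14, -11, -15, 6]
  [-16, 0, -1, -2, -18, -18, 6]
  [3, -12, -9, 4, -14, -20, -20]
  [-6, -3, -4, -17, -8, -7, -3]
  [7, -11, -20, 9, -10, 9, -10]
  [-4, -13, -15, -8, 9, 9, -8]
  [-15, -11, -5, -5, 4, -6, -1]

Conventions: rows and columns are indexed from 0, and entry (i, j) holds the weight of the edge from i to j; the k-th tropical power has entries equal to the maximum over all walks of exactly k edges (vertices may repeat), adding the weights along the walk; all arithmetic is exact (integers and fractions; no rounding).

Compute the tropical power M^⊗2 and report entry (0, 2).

M^⊗2:
  [9, -5, 1, 10, 10, 0, 5]
  [2, 0, 1, 3, 10, 0, 6]
  [-2, 1, 9, -5, -4, -3, 9]
  [-1, -3, 0, 1, 2, 2, 3]
  [5, 6, 13, 1, 18, 18, 13]
  [16, -2, 2, 18, 18, 18, 2]
  [11, -7, -6, 13, 3, 13, -2]
Key observation: the optimum is the walk 0->6->2, with weight 6 + (-5) = 1.
Optimal value attained by: walk 0->6->2.
Answer: (M^⊗2)[0][2] = 1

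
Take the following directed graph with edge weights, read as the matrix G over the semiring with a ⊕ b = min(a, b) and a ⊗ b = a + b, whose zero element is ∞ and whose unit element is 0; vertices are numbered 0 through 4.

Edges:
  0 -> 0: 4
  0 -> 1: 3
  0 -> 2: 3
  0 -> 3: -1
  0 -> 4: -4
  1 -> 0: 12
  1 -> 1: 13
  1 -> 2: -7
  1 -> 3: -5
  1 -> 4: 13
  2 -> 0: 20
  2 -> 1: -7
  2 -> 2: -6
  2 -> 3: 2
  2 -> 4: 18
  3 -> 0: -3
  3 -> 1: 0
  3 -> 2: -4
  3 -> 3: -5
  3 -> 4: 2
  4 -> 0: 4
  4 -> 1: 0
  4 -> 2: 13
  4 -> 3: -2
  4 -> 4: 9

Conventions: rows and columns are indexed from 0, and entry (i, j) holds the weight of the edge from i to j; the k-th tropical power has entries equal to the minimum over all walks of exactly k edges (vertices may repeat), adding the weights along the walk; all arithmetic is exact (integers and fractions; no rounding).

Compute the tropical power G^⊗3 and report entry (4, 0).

G^⊗2:
  [-4, -4, -5, -6, 0]
  [-8, -14, -13, -10, -3]
  [-1, -13, -14, -12, 4]
  [-8, -11, -10, -10, -7]
  [-5, -2, -7, -7, 0]
G^⊗3:
  [-9, -12, -11, -11, -8]
  [-13, -20, -21, -19, -12]
  [-15, -21, -20, -18, -10]
  [-13, -17, -18, -16, -12]
  [-10, -14, -13, -12, -9]
Key observation: the optimum is the walk 4->3->3->0, with weight (-2) + (-5) + (-3) = -10.
Optimal value attained by: walk 4->3->3->0.
Answer: (G^⊗3)[4][0] = -10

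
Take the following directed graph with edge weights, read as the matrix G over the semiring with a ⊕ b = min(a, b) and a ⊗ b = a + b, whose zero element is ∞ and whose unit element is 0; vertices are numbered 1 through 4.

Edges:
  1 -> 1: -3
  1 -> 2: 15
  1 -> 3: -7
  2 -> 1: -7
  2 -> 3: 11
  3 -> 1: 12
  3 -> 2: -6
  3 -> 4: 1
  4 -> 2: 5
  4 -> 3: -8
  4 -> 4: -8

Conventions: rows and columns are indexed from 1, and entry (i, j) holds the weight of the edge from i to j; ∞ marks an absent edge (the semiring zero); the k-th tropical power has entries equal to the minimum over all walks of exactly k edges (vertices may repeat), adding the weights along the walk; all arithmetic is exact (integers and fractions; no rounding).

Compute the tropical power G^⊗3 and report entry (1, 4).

G^⊗2:
  [-6, -13, -10, -6]
  [-10, 5, -14, 12]
  [-13, 6, -7, -7]
  [-2, -14, -16, -16]
G^⊗3:
  [-20, -16, -14, -14]
  [-13, -20, -17, -13]
  [-16, -13, -20, -15]
  [-21, -22, -24, -24]
Key observation: the optimum is the walk 1->3->4->4, with weight (-7) + 1 + (-8) = -14.
Optimal value attained by: walk 1->3->4->4.
Answer: (G^⊗3)[1][4] = -14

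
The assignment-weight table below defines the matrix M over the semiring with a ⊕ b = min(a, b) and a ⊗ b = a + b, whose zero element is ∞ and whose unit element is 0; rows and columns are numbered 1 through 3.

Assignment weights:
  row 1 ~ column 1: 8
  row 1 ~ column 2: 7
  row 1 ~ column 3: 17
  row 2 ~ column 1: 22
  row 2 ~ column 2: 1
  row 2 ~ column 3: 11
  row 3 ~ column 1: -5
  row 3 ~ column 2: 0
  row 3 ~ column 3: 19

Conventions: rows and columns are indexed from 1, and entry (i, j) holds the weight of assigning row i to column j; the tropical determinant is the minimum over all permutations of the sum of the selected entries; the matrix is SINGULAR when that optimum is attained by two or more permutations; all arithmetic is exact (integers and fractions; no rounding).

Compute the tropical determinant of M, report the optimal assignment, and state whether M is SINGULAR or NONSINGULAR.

σ = (1, 2, 3): 8 + 1 + 19 = 28
σ = (1, 3, 2): 8 + 11 + 0 = 19
σ = (2, 1, 3): 7 + 22 + 19 = 48
σ = (2, 3, 1): 7 + 11 + (-5) = 13
σ = (3, 1, 2): 17 + 22 + 0 = 39
σ = (3, 2, 1): 17 + 1 + (-5) = 13
Optimal value attained by: σ = (2, 3, 1).
Answer: det⊕(M) = 13; verdict: SINGULAR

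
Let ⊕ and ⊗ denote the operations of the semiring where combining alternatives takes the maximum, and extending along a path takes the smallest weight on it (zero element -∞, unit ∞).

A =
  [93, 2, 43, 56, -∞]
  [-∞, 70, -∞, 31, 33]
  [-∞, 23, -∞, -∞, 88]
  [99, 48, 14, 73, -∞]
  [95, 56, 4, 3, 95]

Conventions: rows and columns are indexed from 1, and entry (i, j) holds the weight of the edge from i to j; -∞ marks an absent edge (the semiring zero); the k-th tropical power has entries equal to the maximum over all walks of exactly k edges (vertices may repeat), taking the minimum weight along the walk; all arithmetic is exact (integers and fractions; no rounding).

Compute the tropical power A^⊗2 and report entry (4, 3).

A^⊗2:
  [93, 48, 43, 56, 43]
  [33, 70, 14, 31, 33]
  [88, 56, 4, 23, 88]
  [93, 48, 43, 73, 33]
  [95, 56, 43, 56, 95]
Key observation: the optimum is the walk 4->1->3, with weight 99 min 43 = 43.
Optimal value attained by: walk 4->1->3.
Answer: (A^⊗2)[4][3] = 43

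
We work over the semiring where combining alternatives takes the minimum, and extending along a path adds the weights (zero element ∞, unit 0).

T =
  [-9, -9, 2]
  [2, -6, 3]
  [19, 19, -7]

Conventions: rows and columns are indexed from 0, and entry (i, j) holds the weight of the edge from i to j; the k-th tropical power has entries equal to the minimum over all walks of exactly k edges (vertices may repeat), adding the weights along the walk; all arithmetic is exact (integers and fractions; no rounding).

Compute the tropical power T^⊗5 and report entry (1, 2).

T^⊗2:
  [-18, -18, -7]
  [-7, -12, -4]
  [10, 10, -14]
T^⊗3:
  [-27, -27, -16]
  [-16, -18, -11]
  [1, 1, -21]
T^⊗4:
  [-36, -36, -25]
  [-25, -25, -18]
  [-8, -8, -28]
T^⊗5:
  [-45, -45, -34]
  [-34, -34, -25]
  [-17, -17, -35]
Key observation: the optimum is the walk 1->2->2->2->2->2, with weight 3 + (-7) + (-7) + (-7) + (-7) = -25.
Optimal value attained by: walk 1->2->2->2->2->2.
Answer: (T^⊗5)[1][2] = -25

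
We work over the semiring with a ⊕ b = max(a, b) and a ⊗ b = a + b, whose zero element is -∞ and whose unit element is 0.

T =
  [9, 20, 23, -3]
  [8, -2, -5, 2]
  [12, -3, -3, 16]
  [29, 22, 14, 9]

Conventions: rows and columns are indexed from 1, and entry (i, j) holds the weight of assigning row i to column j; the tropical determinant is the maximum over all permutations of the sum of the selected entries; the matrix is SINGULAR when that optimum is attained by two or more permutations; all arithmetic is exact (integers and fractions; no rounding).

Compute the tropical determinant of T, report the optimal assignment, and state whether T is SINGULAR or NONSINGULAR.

σ = (1, 2, 3, 4): 9 + (-2) + (-3) + 9 = 13
σ = (1, 2, 4, 3): 9 + (-2) + 16 + 14 = 37
σ = (1, 3, 2, 4): 9 + (-5) + (-3) + 9 = 10
σ = (1, 3, 4, 2): 9 + (-5) + 16 + 22 = 42
σ = (1, 4, 2, 3): 9 + 2 + (-3) + 14 = 22
σ = (1, 4, 3, 2): 9 + 2 + (-3) + 22 = 30
σ = (2, 1, 3, 4): 20 + 8 + (-3) + 9 = 34
σ = (2, 1, 4, 3): 20 + 8 + 16 + 14 = 58
σ = (2, 3, 1, 4): 20 + (-5) + 12 + 9 = 36
σ = (2, 3, 4, 1): 20 + (-5) + 16 + 29 = 60
σ = (2, 4, 1, 3): 20 + 2 + 12 + 14 = 48
σ = (2, 4, 3, 1): 20 + 2 + (-3) + 29 = 48
σ = (3, 1, 2, 4): 23 + 8 + (-3) + 9 = 37
σ = (3, 1, 4, 2): 23 + 8 + 16 + 22 = 69
σ = (3, 2, 1, 4): 23 + (-2) + 12 + 9 = 42
σ = (3, 2, 4, 1): 23 + (-2) + 16 + 29 = 66
σ = (3, 4, 1, 2): 23 + 2 + 12 + 22 = 59
σ = (3, 4, 2, 1): 23 + 2 + (-3) + 29 = 51
σ = (4, 1, 2, 3): (-3) + 8 + (-3) + 14 = 16
σ = (4, 1, 3, 2): (-3) + 8 + (-3) + 22 = 24
σ = (4, 2, 1, 3): (-3) + (-2) + 12 + 14 = 21
σ = (4, 2, 3, 1): (-3) + (-2) + (-3) + 29 = 21
σ = (4, 3, 1, 2): (-3) + (-5) + 12 + 22 = 26
σ = (4, 3, 2, 1): (-3) + (-5) + (-3) + 29 = 18
Optimal value attained by: σ = (3, 1, 4, 2).
Answer: det⊕(T) = 69; verdict: NONSINGULAR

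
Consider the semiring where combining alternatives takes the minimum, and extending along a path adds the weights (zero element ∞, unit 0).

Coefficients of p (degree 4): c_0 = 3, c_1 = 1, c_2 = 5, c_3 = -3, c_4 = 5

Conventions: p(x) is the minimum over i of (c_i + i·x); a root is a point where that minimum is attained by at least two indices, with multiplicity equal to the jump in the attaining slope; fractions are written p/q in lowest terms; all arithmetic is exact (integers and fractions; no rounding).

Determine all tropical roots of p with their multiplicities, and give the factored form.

hull edge (i=0, c=3) to (i=3, c=-3): slope -2, span 3
hull edge (i=3, c=-3) to (i=4, c=5): slope 8, span 1
Factored form: p(x) = 5 ⊗ (x ⊕ (-8)) ⊗ (x ⊕ 2) ⊗ (x ⊕ 2) ⊗ (x ⊕ 2)
Answer: roots = -8 (mult 1), 2 (mult 3)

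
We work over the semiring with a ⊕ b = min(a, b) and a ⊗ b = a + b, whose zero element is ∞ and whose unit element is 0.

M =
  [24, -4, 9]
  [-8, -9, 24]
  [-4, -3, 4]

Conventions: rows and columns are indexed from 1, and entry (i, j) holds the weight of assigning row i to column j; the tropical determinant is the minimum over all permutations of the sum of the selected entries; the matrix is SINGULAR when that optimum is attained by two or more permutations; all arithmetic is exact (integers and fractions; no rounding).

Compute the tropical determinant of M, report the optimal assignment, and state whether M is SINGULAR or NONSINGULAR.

σ = (1, 2, 3): 24 + (-9) + 4 = 19
σ = (1, 3, 2): 24 + 24 + (-3) = 45
σ = (2, 1, 3): (-4) + (-8) + 4 = -8
σ = (2, 3, 1): (-4) + 24 + (-4) = 16
σ = (3, 1, 2): 9 + (-8) + (-3) = -2
σ = (3, 2, 1): 9 + (-9) + (-4) = -4
Optimal value attained by: σ = (2, 1, 3).
Answer: det⊕(M) = -8; verdict: NONSINGULAR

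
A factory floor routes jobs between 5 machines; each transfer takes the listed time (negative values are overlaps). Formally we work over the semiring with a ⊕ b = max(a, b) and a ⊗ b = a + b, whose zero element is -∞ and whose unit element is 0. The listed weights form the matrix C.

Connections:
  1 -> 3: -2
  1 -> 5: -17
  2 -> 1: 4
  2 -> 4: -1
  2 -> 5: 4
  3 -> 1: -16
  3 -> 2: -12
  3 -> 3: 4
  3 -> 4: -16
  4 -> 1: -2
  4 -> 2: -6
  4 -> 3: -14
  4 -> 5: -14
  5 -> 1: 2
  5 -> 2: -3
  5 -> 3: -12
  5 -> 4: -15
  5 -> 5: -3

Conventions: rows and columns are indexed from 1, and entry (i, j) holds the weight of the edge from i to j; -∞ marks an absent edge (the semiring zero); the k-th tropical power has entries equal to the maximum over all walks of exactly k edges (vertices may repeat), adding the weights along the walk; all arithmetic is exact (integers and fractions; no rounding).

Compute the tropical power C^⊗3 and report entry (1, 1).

C^⊗2:
  [-15, -14, 2, -18, -20]
  [6, 1, 2, -11, 1]
  [-8, -8, 8, -12, -8]
  [-2, -17, -4, -7, -2]
  [1, -6, 0, -4, 1]
C^⊗3:
  [-10, -10, 6, -14, -10]
  [5, -2, 6, 0, 5]
  [-4, -4, 12, -8, -4]
  [0, -5, 0, -17, -5]
  [3, -2, 4, -7, -2]
Key observation: the optimum is the walk 1->3->2->1, with weight (-2) + (-12) + 4 = -10.
Optimal value attained by: walk 1->3->2->1.
Answer: (C^⊗3)[1][1] = -10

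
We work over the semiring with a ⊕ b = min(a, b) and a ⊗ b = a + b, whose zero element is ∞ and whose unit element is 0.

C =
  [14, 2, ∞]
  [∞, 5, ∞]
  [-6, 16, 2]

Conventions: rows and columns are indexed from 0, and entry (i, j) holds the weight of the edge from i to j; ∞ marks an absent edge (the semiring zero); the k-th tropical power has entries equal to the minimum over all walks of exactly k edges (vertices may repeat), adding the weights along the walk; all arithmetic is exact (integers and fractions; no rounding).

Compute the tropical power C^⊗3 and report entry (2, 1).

C^⊗2:
  [28, 7, ∞]
  [∞, 10, ∞]
  [-4, -4, 4]
C^⊗3:
  [42, 12, ∞]
  [∞, 15, ∞]
  [-2, -2, 6]
Key observation: the optimum is the walk 2->2->0->1, with weight 2 + (-6) + 2 = -2.
Optimal value attained by: walk 2->2->0->1.
Answer: (C^⊗3)[2][1] = -2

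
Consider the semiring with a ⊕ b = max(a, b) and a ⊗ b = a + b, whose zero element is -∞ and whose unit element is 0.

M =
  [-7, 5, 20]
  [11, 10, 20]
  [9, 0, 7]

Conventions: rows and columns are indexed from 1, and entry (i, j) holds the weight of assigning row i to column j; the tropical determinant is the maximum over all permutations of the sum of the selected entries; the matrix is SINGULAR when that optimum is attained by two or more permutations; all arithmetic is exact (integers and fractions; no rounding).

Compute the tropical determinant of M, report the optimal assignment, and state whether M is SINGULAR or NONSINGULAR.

σ = (1, 2, 3): (-7) + 10 + 7 = 10
σ = (1, 3, 2): (-7) + 20 + 0 = 13
σ = (2, 1, 3): 5 + 11 + 7 = 23
σ = (2, 3, 1): 5 + 20 + 9 = 34
σ = (3, 1, 2): 20 + 11 + 0 = 31
σ = (3, 2, 1): 20 + 10 + 9 = 39
Optimal value attained by: σ = (3, 2, 1).
Answer: det⊕(M) = 39; verdict: NONSINGULAR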